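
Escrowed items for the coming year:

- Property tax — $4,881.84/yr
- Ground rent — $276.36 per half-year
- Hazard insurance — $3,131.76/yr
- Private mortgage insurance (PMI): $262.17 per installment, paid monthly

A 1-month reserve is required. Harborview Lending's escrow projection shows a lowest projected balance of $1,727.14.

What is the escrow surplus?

$751.11

Property tax = $4,881.84 annually
Ground rent = $276.36 × 2 = $552.72 annually
Hazard insurance = $3,131.76 annually
Private mortgage insurance (PMI) = $262.17 × 12 = $3,146.04 annually
Total annual escrow = $4,881.84 + $552.72 + $3,131.76 + $3,146.04 = $11,712.36
Base monthly escrow = $11,712.36 / 12 = $976.03
Required reserve = 1 × $976.03 = $976.03
Excess over cushion: $1,727.14 − $976.03 = $751.11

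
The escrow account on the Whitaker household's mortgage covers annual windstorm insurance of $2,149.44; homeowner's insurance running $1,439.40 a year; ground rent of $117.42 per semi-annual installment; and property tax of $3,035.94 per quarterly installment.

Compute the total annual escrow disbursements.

Windstorm insurance — $2,149.44/yr
Homeowner's insurance — $1,439.40/yr
Ground rent — $117.42 × 2 = $234.84/yr
Property tax — $3,035.94 × 4 = $12,143.76/yr
Total per year = $2,149.44 + $1,439.40 + $234.84 + $12,143.76 = $15,967.44

$15,967.44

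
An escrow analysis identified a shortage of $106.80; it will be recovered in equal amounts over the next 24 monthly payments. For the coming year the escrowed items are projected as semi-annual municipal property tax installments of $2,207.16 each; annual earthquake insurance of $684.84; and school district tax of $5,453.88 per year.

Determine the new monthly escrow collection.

Municipal property tax — $2,207.16 × 2 = $4,414.32
Earthquake insurance — $684.84
School district tax — $5,453.88
Annual escrow total = $4,414.32 + $684.84 + $5,453.88 = $10,553.04
Per month = $10,553.04 ÷ 12 = $879.42
Shortage per month = $106.80 / 24 = $4.45
New monthly escrow = $879.42 + $4.45 = $883.87

$883.87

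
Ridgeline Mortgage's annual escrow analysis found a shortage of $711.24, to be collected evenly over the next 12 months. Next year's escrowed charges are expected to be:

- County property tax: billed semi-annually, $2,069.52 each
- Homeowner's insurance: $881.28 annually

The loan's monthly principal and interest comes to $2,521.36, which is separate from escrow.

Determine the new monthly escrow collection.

County property tax — $2,069.52 × 2 = $4,139.04/yr
Homeowner's insurance — $881.28/yr
Combined annual = $4,139.04 + $881.28 = $5,020.32
Base monthly escrow = $5,020.32 ÷ 12 = $418.36
Shortage per month = $711.24 / 12 = $59.27
New monthly escrow = $418.36 + $59.27 = $477.63

$477.63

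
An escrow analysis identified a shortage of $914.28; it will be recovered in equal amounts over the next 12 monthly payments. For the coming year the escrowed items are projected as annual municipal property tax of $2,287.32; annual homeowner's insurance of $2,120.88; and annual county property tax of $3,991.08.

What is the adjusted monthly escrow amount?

$776.13

Municipal property tax = $2,287.32 annually
Homeowner's insurance = $2,120.88 annually
County property tax = $3,991.08 annually
Total annual escrow = $8,399.28
Monthly = $8,399.28 / 12 = $699.94
Monthly shortage recovery: $914.28 / 12 = $76.19
Adjusted monthly = $699.94 + $76.19 = $776.13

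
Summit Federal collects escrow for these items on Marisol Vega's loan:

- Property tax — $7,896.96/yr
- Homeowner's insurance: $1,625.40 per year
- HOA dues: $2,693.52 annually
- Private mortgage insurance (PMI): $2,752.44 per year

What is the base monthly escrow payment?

Property tax = $7,896.96
Homeowner's insurance = $1,625.40
HOA dues = $2,693.52
Private mortgage insurance (PMI) = $2,752.44
Total annual escrow = $14,968.32
Monthly = $14,968.32 / 12 = $1,247.36

$1,247.36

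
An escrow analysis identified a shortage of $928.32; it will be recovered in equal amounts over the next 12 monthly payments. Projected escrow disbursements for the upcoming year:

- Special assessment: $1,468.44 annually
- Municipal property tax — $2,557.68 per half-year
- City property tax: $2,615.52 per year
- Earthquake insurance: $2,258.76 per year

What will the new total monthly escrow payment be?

$1,032.20

Special assessment — $1,468.44
Municipal property tax — $2,557.68 × 2 = $5,115.36
City property tax — $2,615.52
Earthquake insurance — $2,258.76
Total annual escrow = $1,468.44 + $5,115.36 + $2,615.52 + $2,258.76 = $11,458.08
Base monthly escrow = $11,458.08 ÷ 12 = $954.84
Shortage per month = $928.32 ÷ 12 = $77.36
New monthly escrow = $954.84 + $77.36 = $1,032.20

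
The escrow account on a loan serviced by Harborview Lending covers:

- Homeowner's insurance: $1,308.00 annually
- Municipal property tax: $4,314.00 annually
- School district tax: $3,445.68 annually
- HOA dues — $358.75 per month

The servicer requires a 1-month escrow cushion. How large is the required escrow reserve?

$1,114.39

Homeowner's insurance — $1,308.00 per year
Municipal property tax — $4,314.00 per year
School district tax — $3,445.68 per year
HOA dues — $358.75 × 12 = $4,305.00 per year
Combined annual = $13,372.68
Monthly escrow = $13,372.68 ÷ 12 = $1,114.39
Cushion = 1 × $1,114.39 = $1,114.39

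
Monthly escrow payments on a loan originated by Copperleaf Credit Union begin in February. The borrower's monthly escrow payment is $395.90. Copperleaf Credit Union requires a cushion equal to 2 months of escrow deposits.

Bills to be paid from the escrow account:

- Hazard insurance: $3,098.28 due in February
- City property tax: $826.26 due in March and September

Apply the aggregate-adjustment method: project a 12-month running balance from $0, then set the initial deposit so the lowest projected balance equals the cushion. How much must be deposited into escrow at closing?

$3,924.54

Cushion = 2 × $395.90 = $791.80
Trial balance (start $0, +$395.90 each month, − disbursements):
  Feb: +$395.90 − $3,098.28 → -$2,702.38
  Mar: +$395.90 − $826.26 → -$3,132.74
  Apr: +$395.90 → -$2,736.84
  May: +$395.90 → -$2,340.94
  Jun: +$395.90 → -$1,945.04
  Jul: +$395.90 → -$1,549.14
  Aug: +$395.90 → -$1,153.24
  Sep: +$395.90 − $826.26 → -$1,583.60
  Oct: +$395.90 → -$1,187.70
  Nov: +$395.90 → -$791.80
  Dec: +$395.90 → -$395.90
  Jan: +$395.90 → $0.00
Lowest trial balance = -$3,132.74 (Mar)
Initial deposit = cushion − low point = $791.80 − (-$3,132.74) = $3,924.54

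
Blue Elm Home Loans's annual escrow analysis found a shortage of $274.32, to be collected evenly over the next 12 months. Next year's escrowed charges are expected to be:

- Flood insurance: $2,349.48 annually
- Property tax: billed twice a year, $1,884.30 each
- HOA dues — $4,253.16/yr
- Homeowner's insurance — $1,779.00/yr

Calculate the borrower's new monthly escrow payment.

Flood insurance: $2,349.48 annually
Property tax: $1,884.30 × 2 = $3,768.60 annually
HOA dues: $4,253.16 annually
Homeowner's insurance: $1,779.00 annually
Total annual escrow = $12,150.24
Per month = $12,150.24 / 12 = $1,012.52
Shortage spread = $274.32 / 12 = $22.86/mo
New monthly escrow = $1,012.52 + $22.86 = $1,035.38

$1,035.38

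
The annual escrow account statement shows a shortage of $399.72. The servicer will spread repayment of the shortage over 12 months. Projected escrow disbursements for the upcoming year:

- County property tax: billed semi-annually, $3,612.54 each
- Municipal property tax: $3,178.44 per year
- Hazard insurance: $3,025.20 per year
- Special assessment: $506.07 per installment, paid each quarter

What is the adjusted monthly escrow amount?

County property tax — $3,612.54 × 2 = $7,225.08/yr
Municipal property tax — $3,178.44/yr
Hazard insurance — $3,025.20/yr
Special assessment — $506.07 × 4 = $2,024.28/yr
Total annual escrow = $7,225.08 + $3,178.44 + $3,025.20 + $2,024.28 = $15,453.00
Monthly escrow = $15,453.00 / 12 = $1,287.75
Monthly shortage recovery: $399.72 ÷ 12 = $33.31
New monthly escrow = $1,287.75 + $33.31 = $1,321.06

$1,321.06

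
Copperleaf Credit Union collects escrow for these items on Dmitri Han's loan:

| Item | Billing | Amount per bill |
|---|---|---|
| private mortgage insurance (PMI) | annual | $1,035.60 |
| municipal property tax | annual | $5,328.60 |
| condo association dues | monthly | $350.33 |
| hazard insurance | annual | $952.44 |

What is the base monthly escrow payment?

$960.05

Private mortgage insurance (PMI): $1,035.60/yr
Municipal property tax: $5,328.60/yr
Condo association dues: $350.33 × 12 = $4,203.96/yr
Hazard insurance: $952.44/yr
Annual escrow total = $11,520.60
Per month = $11,520.60 ÷ 12 = $960.05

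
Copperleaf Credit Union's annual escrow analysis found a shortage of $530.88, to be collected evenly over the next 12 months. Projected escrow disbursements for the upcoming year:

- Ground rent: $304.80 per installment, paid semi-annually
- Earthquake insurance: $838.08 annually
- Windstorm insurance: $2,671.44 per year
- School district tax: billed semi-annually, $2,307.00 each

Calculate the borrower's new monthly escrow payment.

Ground rent — $304.80 × 2 = $609.60 per year
Earthquake insurance — $838.08 per year
Windstorm insurance — $2,671.44 per year
School district tax — $2,307.00 × 2 = $4,614.00 per year
Yearly total = $8,733.12
Monthly = $8,733.12 ÷ 12 = $727.76
Shortage per month = $530.88 / 12 = $44.24
New monthly escrow = $727.76 + $44.24 = $772.00

$772.00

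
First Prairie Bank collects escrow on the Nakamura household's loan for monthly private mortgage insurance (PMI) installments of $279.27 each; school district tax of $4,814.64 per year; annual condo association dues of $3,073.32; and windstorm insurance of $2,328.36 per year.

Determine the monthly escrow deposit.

Private mortgage insurance (PMI) = $279.27 × 12 = $3,351.24 annually
School district tax = $4,814.64 annually
Condo association dues = $3,073.32 annually
Windstorm insurance = $2,328.36 annually
Yearly total = $13,567.56
Base monthly escrow = $13,567.56 ÷ 12 = $1,130.63

$1,130.63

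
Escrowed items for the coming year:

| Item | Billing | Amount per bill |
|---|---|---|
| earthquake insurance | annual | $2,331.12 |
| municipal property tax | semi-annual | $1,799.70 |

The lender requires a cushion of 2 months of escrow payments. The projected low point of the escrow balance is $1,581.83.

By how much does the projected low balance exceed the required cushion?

$593.41

Earthquake insurance — $2,331.12 annually
Municipal property tax — $1,799.70 × 2 = $3,599.40 annually
Total annual escrow = $2,331.12 + $3,599.40 = $5,930.52
Per month = $5,930.52 / 12 = $494.21
Required reserve = 2 × $494.21 = $988.42
Excess over cushion: $1,581.83 − $988.42 = $593.41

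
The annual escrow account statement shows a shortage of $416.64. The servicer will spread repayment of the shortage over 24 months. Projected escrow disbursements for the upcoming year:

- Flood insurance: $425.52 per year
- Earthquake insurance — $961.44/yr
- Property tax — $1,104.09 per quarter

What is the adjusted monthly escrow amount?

$500.97

Flood insurance: $425.52/yr
Earthquake insurance: $961.44/yr
Property tax: $1,104.09 × 4 = $4,416.36/yr
Combined annual = $425.52 + $961.44 + $4,416.36 = $5,803.32
Monthly escrow = $5,803.32 / 12 = $483.61
Shortage per month = $416.64 ÷ 24 = $17.36
Adjusted monthly = $483.61 + $17.36 = $500.97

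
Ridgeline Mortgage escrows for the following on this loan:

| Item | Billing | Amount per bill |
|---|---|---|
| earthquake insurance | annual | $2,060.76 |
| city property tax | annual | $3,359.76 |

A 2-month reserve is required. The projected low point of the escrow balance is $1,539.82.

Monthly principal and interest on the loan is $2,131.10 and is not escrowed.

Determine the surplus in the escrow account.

Earthquake insurance: $2,060.76/yr
City property tax: $3,359.76/yr
Annual escrow total = $2,060.76 + $3,359.76 = $5,420.52
Monthly escrow = $5,420.52 / 12 = $451.71
Required reserve = 2 × $451.71 = $903.42
Excess over cushion: $1,539.82 − $903.42 = $636.40

$636.40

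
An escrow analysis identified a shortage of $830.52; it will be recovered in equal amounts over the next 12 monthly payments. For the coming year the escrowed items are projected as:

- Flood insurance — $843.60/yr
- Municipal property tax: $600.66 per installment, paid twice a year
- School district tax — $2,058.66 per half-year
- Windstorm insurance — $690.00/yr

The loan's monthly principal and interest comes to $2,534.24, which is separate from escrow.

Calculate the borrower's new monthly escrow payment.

Flood insurance = $843.60 per year
Municipal property tax = $600.66 × 2 = $1,201.32 per year
School district tax = $2,058.66 × 2 = $4,117.32 per year
Windstorm insurance = $690.00 per year
Yearly total = $843.60 + $1,201.32 + $4,117.32 + $690.00 = $6,852.24
Per month = $6,852.24 / 12 = $571.02
Monthly shortage recovery: $830.52 ÷ 12 = $69.21
Adjusted monthly = $571.02 + $69.21 = $640.23

$640.23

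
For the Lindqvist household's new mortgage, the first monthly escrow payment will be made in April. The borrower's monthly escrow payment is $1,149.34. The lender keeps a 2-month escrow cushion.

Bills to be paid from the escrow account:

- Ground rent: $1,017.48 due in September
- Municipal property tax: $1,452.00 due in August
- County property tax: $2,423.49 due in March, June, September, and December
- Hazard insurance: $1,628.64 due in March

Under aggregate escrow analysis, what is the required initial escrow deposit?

$2,719.10

Cushion = 2 × $1,149.34 = $2,298.68
Trial balance (start $0, +$1,149.34 each month, − disbursements):
  Apr: +$1,149.34 → $1,149.34
  May: +$1,149.34 → $2,298.68
  Jun: +$1,149.34 − $2,423.49 → $1,024.53
  Jul: +$1,149.34 → $2,173.87
  Aug: +$1,149.34 − $1,452.00 → $1,871.21
  Sep: +$1,149.34 − $3,440.97 → -$420.42
  Oct: +$1,149.34 → $728.92
  Nov: +$1,149.34 → $1,878.26
  Dec: +$1,149.34 − $2,423.49 → $604.11
  Jan: +$1,149.34 → $1,753.45
  Feb: +$1,149.34 → $2,902.79
  Mar: +$1,149.34 − $4,052.13 → $0.00
Lowest trial balance = -$420.42 (Sep)
Initial deposit = cushion − low point = $2,298.68 − (-$420.42) = $2,719.10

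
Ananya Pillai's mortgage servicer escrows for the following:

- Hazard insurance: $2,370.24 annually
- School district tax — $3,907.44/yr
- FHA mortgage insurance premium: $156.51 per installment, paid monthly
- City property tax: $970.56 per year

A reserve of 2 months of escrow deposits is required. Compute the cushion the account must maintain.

$1,521.06

Hazard insurance = $2,370.24
School district tax = $3,907.44
FHA mortgage insurance premium = $156.51 × 12 = $1,878.12
City property tax = $970.56
Yearly total = $2,370.24 + $3,907.44 + $1,878.12 + $970.56 = $9,126.36
Per month = $9,126.36 / 12 = $760.53
Cushion = 2 × $760.53 = $1,521.06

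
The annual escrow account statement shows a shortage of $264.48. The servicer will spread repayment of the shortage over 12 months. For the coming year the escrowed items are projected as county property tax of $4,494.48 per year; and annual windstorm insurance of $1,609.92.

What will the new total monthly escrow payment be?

County property tax = $4,494.48 annually
Windstorm insurance = $1,609.92 annually
Total annual escrow = $4,494.48 + $1,609.92 = $6,104.40
Per month = $6,104.40 / 12 = $508.70
Monthly shortage recovery: $264.48 ÷ 12 = $22.04
New monthly escrow = $508.70 + $22.04 = $530.74

$530.74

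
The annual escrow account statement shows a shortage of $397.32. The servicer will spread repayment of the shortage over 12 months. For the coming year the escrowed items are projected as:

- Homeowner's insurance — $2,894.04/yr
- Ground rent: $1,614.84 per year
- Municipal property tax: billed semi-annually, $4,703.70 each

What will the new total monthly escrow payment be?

$1,192.80

Homeowner's insurance: $2,894.04
Ground rent: $1,614.84
Municipal property tax: $4,703.70 × 2 = $9,407.40
Total annual escrow = $2,894.04 + $1,614.84 + $9,407.40 = $13,916.28
Per month = $13,916.28 ÷ 12 = $1,159.69
Monthly shortage recovery: $397.32 ÷ 12 = $33.11
New monthly escrow = $1,159.69 + $33.11 = $1,192.80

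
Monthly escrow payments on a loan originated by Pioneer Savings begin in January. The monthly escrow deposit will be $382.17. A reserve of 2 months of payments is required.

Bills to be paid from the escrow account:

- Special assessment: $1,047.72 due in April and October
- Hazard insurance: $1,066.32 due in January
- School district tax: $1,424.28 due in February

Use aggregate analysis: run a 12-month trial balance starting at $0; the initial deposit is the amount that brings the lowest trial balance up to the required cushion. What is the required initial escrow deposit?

$2,773.98

Cushion = 2 × $382.17 = $764.34
Trial balance (start $0, +$382.17 each month, − disbursements):
  Jan: +$382.17 − $1,066.32 → -$684.15
  Feb: +$382.17 − $1,424.28 → -$1,726.26
  Mar: +$382.17 → -$1,344.09
  Apr: +$382.17 − $1,047.72 → -$2,009.64
  May: +$382.17 → -$1,627.47
  Jun: +$382.17 → -$1,245.30
  Jul: +$382.17 → -$863.13
  Aug: +$382.17 → -$480.96
  Sep: +$382.17 → -$98.79
  Oct: +$382.17 − $1,047.72 → -$764.34
  Nov: +$382.17 → -$382.17
  Dec: +$382.17 → $0.00
Lowest trial balance = -$2,009.64 (Apr)
Initial deposit = cushion − low point = $764.34 − (-$2,009.64) = $2,773.98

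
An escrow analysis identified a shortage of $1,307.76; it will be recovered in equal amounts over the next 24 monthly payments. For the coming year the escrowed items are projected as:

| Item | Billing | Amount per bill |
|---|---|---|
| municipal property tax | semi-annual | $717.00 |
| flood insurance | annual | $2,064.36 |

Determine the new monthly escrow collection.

$346.02

Municipal property tax: $717.00 × 2 = $1,434.00/yr
Flood insurance: $2,064.36/yr
Annual escrow total = $3,498.36
Monthly escrow = $3,498.36 / 12 = $291.53
Monthly shortage recovery: $1,307.76 ÷ 24 = $54.49
New monthly escrow = $291.53 + $54.49 = $346.02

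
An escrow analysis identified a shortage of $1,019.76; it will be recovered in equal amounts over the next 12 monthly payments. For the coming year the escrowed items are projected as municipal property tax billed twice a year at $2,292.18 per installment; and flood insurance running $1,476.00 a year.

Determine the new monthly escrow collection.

Municipal property tax = $2,292.18 × 2 = $4,584.36/yr
Flood insurance = $1,476.00/yr
Total annual escrow = $6,060.36
Base monthly escrow = $6,060.36 ÷ 12 = $505.03
Shortage per month = $1,019.76 / 12 = $84.98
New monthly escrow = $505.03 + $84.98 = $590.01

$590.01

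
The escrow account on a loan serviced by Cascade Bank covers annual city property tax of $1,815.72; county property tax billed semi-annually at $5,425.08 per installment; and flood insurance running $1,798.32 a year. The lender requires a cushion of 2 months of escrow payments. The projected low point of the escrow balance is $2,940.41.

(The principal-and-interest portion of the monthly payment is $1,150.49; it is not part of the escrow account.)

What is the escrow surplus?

City property tax — $1,815.72 annually
County property tax — $5,425.08 × 2 = $10,850.16 annually
Flood insurance — $1,798.32 annually
Yearly total = $1,815.72 + $10,850.16 + $1,798.32 = $14,464.20
Base monthly escrow = $14,464.20 ÷ 12 = $1,205.35
Cushion = 2 × $1,205.35 = $2,410.70
Excess over cushion: $2,940.41 − $2,410.70 = $529.71

$529.71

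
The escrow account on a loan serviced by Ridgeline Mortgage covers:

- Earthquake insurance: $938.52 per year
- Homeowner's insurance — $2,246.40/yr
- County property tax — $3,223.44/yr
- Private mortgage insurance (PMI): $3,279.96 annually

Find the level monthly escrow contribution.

Earthquake insurance: $938.52 annually
Homeowner's insurance: $2,246.40 annually
County property tax: $3,223.44 annually
Private mortgage insurance (PMI): $3,279.96 annually
Total annual escrow = $938.52 + $2,246.40 + $3,223.44 + $3,279.96 = $9,688.32
Monthly escrow = $9,688.32 ÷ 12 = $807.36

$807.36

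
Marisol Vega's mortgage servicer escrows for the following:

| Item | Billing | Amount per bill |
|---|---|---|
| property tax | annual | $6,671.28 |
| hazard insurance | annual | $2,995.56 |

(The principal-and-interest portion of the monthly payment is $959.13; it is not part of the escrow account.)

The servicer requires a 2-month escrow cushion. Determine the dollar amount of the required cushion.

Property tax — $6,671.28/yr
Hazard insurance — $2,995.56/yr
Annual escrow total = $6,671.28 + $2,995.56 = $9,666.84
Monthly = $9,666.84 ÷ 12 = $805.57
Cushion = 2 × $805.57 = $1,611.14

$1,611.14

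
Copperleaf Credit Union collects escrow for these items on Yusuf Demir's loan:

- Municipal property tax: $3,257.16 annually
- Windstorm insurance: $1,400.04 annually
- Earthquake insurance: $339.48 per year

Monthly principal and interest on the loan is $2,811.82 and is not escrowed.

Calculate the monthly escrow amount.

$416.39

Municipal property tax — $3,257.16 annually
Windstorm insurance — $1,400.04 annually
Earthquake insurance — $339.48 annually
Total annual escrow = $3,257.16 + $1,400.04 + $339.48 = $4,996.68
Monthly escrow = $4,996.68 ÷ 12 = $416.39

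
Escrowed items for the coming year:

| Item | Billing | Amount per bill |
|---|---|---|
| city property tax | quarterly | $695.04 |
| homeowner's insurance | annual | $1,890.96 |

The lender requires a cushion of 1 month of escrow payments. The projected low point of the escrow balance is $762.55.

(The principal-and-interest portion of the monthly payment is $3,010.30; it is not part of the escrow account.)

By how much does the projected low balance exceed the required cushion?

$373.29

City property tax — $695.04 × 4 = $2,780.16 per year
Homeowner's insurance — $1,890.96 per year
Annual escrow total = $4,671.12
Monthly escrow = $4,671.12 / 12 = $389.26
Cushion = 1 × $389.26 = $389.26
Excess over cushion: $762.55 − $389.26 = $373.29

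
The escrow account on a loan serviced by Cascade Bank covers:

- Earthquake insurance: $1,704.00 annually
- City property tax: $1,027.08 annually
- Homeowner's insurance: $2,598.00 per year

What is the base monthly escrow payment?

Earthquake insurance: $1,704.00
City property tax: $1,027.08
Homeowner's insurance: $2,598.00
Total per year = $5,329.08
Monthly escrow = $5,329.08 ÷ 12 = $444.09

$444.09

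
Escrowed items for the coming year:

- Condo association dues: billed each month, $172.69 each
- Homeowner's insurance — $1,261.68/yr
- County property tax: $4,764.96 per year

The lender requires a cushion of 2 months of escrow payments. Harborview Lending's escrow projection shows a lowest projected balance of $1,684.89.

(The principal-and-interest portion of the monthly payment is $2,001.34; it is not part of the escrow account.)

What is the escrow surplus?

Condo association dues: $172.69 × 12 = $2,072.28/yr
Homeowner's insurance: $1,261.68/yr
County property tax: $4,764.96/yr
Total per year = $8,098.92
Monthly escrow = $8,098.92 ÷ 12 = $674.91
Required cushion = 2 × $674.91 = $1,349.82
Excess over cushion: $1,684.89 − $1,349.82 = $335.07

$335.07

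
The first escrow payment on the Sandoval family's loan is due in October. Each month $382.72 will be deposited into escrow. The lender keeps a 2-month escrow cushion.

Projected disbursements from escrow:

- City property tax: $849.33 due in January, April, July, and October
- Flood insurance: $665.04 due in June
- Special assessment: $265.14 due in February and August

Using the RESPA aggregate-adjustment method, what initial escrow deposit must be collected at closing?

$1,265.74

Cushion = 2 × $382.72 = $765.44
Trial balance (start $0, +$382.72 each month, − disbursements):
  Oct: +$382.72 − $849.33 → -$466.61
  Nov: +$382.72 → -$83.89
  Dec: +$382.72 → $298.83
  Jan: +$382.72 − $849.33 → -$167.78
  Feb: +$382.72 − $265.14 → -$50.20
  Mar: +$382.72 → $332.52
  Apr: +$382.72 − $849.33 → -$134.09
  May: +$382.72 → $248.63
  Jun: +$382.72 − $665.04 → -$33.69
  Jul: +$382.72 − $849.33 → -$500.30
  Aug: +$382.72 − $265.14 → -$382.72
  Sep: +$382.72 → $0.00
Lowest trial balance = -$500.30 (Jul)
Initial deposit = cushion − low point = $765.44 − (-$500.30) = $1,265.74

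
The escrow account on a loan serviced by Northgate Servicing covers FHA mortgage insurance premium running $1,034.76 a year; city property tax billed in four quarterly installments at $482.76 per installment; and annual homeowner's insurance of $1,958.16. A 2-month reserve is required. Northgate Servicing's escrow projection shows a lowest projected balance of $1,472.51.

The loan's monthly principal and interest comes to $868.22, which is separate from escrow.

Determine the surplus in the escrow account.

$651.85

FHA mortgage insurance premium — $1,034.76 annually
City property tax — $482.76 × 4 = $1,931.04 annually
Homeowner's insurance — $1,958.16 annually
Yearly total = $4,923.96
Base monthly escrow = $4,923.96 ÷ 12 = $410.33
Required reserve = 2 × $410.33 = $820.66
Surplus = $1,472.51 − $820.66 = $651.85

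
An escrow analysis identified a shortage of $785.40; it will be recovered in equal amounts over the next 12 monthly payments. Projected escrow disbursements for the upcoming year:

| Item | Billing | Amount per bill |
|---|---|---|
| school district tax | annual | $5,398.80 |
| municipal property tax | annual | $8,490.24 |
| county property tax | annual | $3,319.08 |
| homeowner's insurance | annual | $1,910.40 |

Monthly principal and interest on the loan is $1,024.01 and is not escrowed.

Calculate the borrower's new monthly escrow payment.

$1,658.66

School district tax — $5,398.80 annually
Municipal property tax — $8,490.24 annually
County property tax — $3,319.08 annually
Homeowner's insurance — $1,910.40 annually
Annual escrow total = $19,118.52
Monthly = $19,118.52 ÷ 12 = $1,593.21
Shortage per month = $785.40 ÷ 12 = $65.45
Adjusted monthly = $1,593.21 + $65.45 = $1,658.66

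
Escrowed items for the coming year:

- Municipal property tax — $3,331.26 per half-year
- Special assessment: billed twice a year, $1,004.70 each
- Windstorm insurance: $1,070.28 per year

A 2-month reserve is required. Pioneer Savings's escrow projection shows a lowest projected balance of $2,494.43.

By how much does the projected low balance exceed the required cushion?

Municipal property tax = $3,331.26 × 2 = $6,662.52
Special assessment = $1,004.70 × 2 = $2,009.40
Windstorm insurance = $1,070.28
Annual escrow total = $9,742.20
Base monthly escrow = $9,742.20 / 12 = $811.85
Required reserve = 2 × $811.85 = $1,623.70
Excess over cushion: $2,494.43 − $1,623.70 = $870.73

$870.73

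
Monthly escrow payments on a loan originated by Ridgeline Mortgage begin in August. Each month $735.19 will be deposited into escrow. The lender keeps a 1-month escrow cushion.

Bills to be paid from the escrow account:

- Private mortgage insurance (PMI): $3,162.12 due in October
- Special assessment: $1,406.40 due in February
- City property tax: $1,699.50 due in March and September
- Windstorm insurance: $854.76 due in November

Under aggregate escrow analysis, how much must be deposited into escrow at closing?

Cushion = 1 × $735.19 = $735.19
Trial balance (start $0, +$735.19 each month, − disbursements):
  Aug: +$735.19 → $735.19
  Sep: +$735.19 − $1,699.50 → -$229.12
  Oct: +$735.19 − $3,162.12 → -$2,656.05
  Nov: +$735.19 − $854.76 → -$2,775.62
  Dec: +$735.19 → -$2,040.43
  Jan: +$735.19 → -$1,305.24
  Feb: +$735.19 − $1,406.40 → -$1,976.45
  Mar: +$735.19 − $1,699.50 → -$2,940.76
  Apr: +$735.19 → -$2,205.57
  May: +$735.19 → -$1,470.38
  Jun: +$735.19 → -$735.19
  Jul: +$735.19 → $0.00
Lowest trial balance = -$2,940.76 (Mar)
Initial deposit = cushion − low point = $735.19 − (-$2,940.76) = $3,675.95

$3,675.95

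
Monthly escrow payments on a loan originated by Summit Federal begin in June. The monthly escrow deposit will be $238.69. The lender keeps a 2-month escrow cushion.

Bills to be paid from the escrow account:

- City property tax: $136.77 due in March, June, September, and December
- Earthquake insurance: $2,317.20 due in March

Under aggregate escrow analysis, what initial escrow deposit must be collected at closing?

Cushion = 2 × $238.69 = $477.38
Trial balance (start $0, +$238.69 each month, − disbursements):
  Jun: +$238.69 − $136.77 → $101.92
  Jul: +$238.69 → $340.61
  Aug: +$238.69 → $579.30
  Sep: +$238.69 − $136.77 → $681.22
  Oct: +$238.69 → $919.91
  Nov: +$238.69 → $1,158.60
  Dec: +$238.69 − $136.77 → $1,260.52
  Jan: +$238.69 → $1,499.21
  Feb: +$238.69 → $1,737.90
  Mar: +$238.69 − $2,453.97 → -$477.38
  Apr: +$238.69 → -$238.69
  May: +$238.69 → $0.00
Lowest trial balance = -$477.38 (Mar)
Initial deposit = cushion − low point = $477.38 − (-$477.38) = $954.76

$954.76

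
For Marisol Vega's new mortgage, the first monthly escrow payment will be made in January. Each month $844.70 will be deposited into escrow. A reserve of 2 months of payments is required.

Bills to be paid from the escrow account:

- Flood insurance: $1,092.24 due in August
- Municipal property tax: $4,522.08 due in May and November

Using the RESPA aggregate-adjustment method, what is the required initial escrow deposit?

$2,534.10

Cushion = 2 × $844.70 = $1,689.40
Trial balance (start $0, +$844.70 each month, − disbursements):
  Jan: +$844.70 → $844.70
  Feb: +$844.70 → $1,689.40
  Mar: +$844.70 → $2,534.10
  Apr: +$844.70 → $3,378.80
  May: +$844.70 − $4,522.08 → -$298.58
  Jun: +$844.70 → $546.12
  Jul: +$844.70 → $1,390.82
  Aug: +$844.70 − $1,092.24 → $1,143.28
  Sep: +$844.70 → $1,987.98
  Oct: +$844.70 → $2,832.68
  Nov: +$844.70 − $4,522.08 → -$844.70
  Dec: +$844.70 → $0.00
Lowest trial balance = -$844.70 (Nov)
Initial deposit = cushion − low point = $1,689.40 − (-$844.70) = $2,534.10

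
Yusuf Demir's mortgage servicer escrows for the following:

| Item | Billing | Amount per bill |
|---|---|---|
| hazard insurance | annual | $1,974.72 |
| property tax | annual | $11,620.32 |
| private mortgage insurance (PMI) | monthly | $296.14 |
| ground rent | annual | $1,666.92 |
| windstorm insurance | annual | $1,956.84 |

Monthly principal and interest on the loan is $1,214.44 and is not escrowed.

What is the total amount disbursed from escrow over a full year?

Hazard insurance — $1,974.72 per year
Property tax — $11,620.32 per year
Private mortgage insurance (PMI) — $296.14 × 12 = $3,553.68 per year
Ground rent — $1,666.92 per year
Windstorm insurance — $1,956.84 per year
Total annual escrow = $20,772.48

$20,772.48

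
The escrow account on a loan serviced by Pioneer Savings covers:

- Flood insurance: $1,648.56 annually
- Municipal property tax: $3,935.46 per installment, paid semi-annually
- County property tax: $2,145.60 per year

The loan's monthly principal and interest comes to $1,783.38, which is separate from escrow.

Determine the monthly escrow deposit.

$972.09

Flood insurance = $1,648.56/yr
Municipal property tax = $3,935.46 × 2 = $7,870.92/yr
County property tax = $2,145.60/yr
Total annual escrow = $11,665.08
Per month = $11,665.08 ÷ 12 = $972.09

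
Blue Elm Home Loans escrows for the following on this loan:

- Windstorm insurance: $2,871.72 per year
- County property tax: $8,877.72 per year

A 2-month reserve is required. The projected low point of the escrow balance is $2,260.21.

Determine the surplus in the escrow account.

Windstorm insurance = $2,871.72/yr
County property tax = $8,877.72/yr
Annual escrow total = $2,871.72 + $8,877.72 = $11,749.44
Per month = $11,749.44 / 12 = $979.12
Cushion = 2 × $979.12 = $1,958.24
Excess over cushion: $2,260.21 − $1,958.24 = $301.97

$301.97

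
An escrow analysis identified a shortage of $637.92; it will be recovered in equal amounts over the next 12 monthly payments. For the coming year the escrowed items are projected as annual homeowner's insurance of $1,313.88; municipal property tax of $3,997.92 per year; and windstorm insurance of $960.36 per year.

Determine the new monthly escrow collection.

Homeowner's insurance = $1,313.88
Municipal property tax = $3,997.92
Windstorm insurance = $960.36
Combined annual = $1,313.88 + $3,997.92 + $960.36 = $6,272.16
Monthly escrow = $6,272.16 / 12 = $522.68
Monthly shortage recovery: $637.92 ÷ 12 = $53.16
Adjusted monthly = $522.68 + $53.16 = $575.84

$575.84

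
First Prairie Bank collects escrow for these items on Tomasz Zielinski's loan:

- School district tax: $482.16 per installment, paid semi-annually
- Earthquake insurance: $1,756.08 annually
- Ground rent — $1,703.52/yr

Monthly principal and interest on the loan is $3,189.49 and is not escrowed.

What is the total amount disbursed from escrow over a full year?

$4,423.92

School district tax = $482.16 × 2 = $964.32/yr
Earthquake insurance = $1,756.08/yr
Ground rent = $1,703.52/yr
Total annual escrow = $964.32 + $1,756.08 + $1,703.52 = $4,423.92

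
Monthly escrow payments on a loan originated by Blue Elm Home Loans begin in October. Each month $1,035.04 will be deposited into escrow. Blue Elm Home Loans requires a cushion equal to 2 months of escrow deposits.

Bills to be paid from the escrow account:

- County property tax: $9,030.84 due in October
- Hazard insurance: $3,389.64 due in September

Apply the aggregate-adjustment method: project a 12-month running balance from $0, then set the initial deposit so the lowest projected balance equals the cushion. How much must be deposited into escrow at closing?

Cushion = 2 × $1,035.04 = $2,070.08
Trial balance (start $0, +$1,035.04 each month, − disbursements):
  Oct: +$1,035.04 − $9,030.84 → -$7,995.80
  Nov: +$1,035.04 → -$6,960.76
  Dec: +$1,035.04 → -$5,925.72
  Jan: +$1,035.04 → -$4,890.68
  Feb: +$1,035.04 → -$3,855.64
  Mar: +$1,035.04 → -$2,820.60
  Apr: +$1,035.04 → -$1,785.56
  May: +$1,035.04 → -$750.52
  Jun: +$1,035.04 → $284.52
  Jul: +$1,035.04 → $1,319.56
  Aug: +$1,035.04 → $2,354.60
  Sep: +$1,035.04 − $3,389.64 → $0.00
Lowest trial balance = -$7,995.80 (Oct)
Initial deposit = cushion − low point = $2,070.08 − (-$7,995.80) = $10,065.88

$10,065.88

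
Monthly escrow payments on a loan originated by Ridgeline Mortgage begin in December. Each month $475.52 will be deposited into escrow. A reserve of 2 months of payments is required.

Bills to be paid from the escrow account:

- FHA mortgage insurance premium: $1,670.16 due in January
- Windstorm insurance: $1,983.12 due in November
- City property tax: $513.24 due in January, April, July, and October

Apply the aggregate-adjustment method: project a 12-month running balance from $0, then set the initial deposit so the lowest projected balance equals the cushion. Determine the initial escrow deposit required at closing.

Cushion = 2 × $475.52 = $951.04
Trial balance (start $0, +$475.52 each month, − disbursements):
  Dec: +$475.52 → $475.52
  Jan: +$475.52 − $2,183.40 → -$1,232.36
  Feb: +$475.52 → -$756.84
  Mar: +$475.52 → -$281.32
  Apr: +$475.52 − $513.24 → -$319.04
  May: +$475.52 → $156.48
  Jun: +$475.52 → $632.00
  Jul: +$475.52 − $513.24 → $594.28
  Aug: +$475.52 → $1,069.80
  Sep: +$475.52 → $1,545.32
  Oct: +$475.52 − $513.24 → $1,507.60
  Nov: +$475.52 − $1,983.12 → $0.00
Lowest trial balance = -$1,232.36 (Jan)
Initial deposit = cushion − low point = $951.04 − (-$1,232.36) = $2,183.40

$2,183.40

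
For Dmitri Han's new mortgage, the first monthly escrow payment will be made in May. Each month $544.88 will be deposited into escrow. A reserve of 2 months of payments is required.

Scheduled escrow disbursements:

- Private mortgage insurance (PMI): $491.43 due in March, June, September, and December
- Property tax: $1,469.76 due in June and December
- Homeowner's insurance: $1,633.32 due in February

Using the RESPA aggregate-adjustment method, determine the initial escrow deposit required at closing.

Cushion = 2 × $544.88 = $1,089.76
Trial balance (start $0, +$544.88 each month, − disbursements):
  May: +$544.88 → $544.88
  Jun: +$544.88 − $1,961.19 → -$871.43
  Jul: +$544.88 → -$326.55
  Aug: +$544.88 → $218.33
  Sep: +$544.88 − $491.43 → $271.78
  Oct: +$544.88 → $816.66
  Nov: +$544.88 → $1,361.54
  Dec: +$544.88 − $1,961.19 → -$54.77
  Jan: +$544.88 → $490.11
  Feb: +$544.88 − $1,633.32 → -$598.33
  Mar: +$544.88 − $491.43 → -$544.88
  Apr: +$544.88 → $0.00
Lowest trial balance = -$871.43 (Jun)
Initial deposit = cushion − low point = $1,089.76 − (-$871.43) = $1,961.19

$1,961.19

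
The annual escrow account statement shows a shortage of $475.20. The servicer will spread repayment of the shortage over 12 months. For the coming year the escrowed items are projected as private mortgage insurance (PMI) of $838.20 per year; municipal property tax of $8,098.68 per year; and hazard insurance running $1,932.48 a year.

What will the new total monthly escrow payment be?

$945.38

Private mortgage insurance (PMI) = $838.20/yr
Municipal property tax = $8,098.68/yr
Hazard insurance = $1,932.48/yr
Combined annual = $838.20 + $8,098.68 + $1,932.48 = $10,869.36
Per month = $10,869.36 ÷ 12 = $905.78
Shortage spread = $475.20 ÷ 12 = $39.60/mo
Adjusted monthly = $905.78 + $39.60 = $945.38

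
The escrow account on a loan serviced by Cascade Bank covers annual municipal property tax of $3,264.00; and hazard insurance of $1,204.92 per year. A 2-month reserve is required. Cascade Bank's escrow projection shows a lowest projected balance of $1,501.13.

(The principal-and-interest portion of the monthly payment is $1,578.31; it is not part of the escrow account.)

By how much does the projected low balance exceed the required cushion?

$756.31

Municipal property tax = $3,264.00/yr
Hazard insurance = $1,204.92/yr
Annual escrow total = $3,264.00 + $1,204.92 = $4,468.92
Monthly escrow = $4,468.92 ÷ 12 = $372.41
Cushion = 2 × $372.41 = $744.82
Excess over cushion: $1,501.13 − $744.82 = $756.31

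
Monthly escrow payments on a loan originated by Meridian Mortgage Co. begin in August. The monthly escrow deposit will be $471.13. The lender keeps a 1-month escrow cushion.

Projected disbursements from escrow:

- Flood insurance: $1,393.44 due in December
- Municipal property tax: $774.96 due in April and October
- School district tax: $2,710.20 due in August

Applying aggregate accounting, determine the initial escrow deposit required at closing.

Cushion = 1 × $471.13 = $471.13
Trial balance (start $0, +$471.13 each month, − disbursements):
  Aug: +$471.13 − $2,710.20 → -$2,239.07
  Sep: +$471.13 → -$1,767.94
  Oct: +$471.13 − $774.96 → -$2,071.77
  Nov: +$471.13 → -$1,600.64
  Dec: +$471.13 − $1,393.44 → -$2,522.95
  Jan: +$471.13 → -$2,051.82
  Feb: +$471.13 → -$1,580.69
  Mar: +$471.13 → -$1,109.56
  Apr: +$471.13 − $774.96 → -$1,413.39
  May: +$471.13 → -$942.26
  Jun: +$471.13 → -$471.13
  Jul: +$471.13 → $0.00
Lowest trial balance = -$2,522.95 (Dec)
Initial deposit = cushion − low point = $471.13 − (-$2,522.95) = $2,994.08

$2,994.08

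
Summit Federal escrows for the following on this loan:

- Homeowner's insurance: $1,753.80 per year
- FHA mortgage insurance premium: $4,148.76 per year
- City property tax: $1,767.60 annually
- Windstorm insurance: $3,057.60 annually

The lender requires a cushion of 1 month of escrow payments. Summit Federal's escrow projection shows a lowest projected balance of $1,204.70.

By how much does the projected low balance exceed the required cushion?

$310.72

Homeowner's insurance = $1,753.80/yr
FHA mortgage insurance premium = $4,148.76/yr
City property tax = $1,767.60/yr
Windstorm insurance = $3,057.60/yr
Combined annual = $10,727.76
Base monthly escrow = $10,727.76 ÷ 12 = $893.98
Required reserve = 1 × $893.98 = $893.98
Excess over cushion: $1,204.70 − $893.98 = $310.72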